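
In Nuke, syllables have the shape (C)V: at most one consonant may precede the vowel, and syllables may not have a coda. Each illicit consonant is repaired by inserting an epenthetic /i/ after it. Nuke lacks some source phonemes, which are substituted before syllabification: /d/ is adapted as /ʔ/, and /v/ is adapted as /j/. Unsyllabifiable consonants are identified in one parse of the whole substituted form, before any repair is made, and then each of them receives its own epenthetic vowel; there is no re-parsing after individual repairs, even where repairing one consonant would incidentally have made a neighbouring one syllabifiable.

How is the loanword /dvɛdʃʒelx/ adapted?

Substitution: /d/ → /ʔ/, /v/ → /j/, giving /ʔjɛʔʃʒelx/.
Under (C)V, the unsyllabifiable consonants are /ʔ/, /ʔ/, /ʃ/, /l/, /x/ (no codas are permitted; onsets are limited to one consonant).
Each unlicensed consonant becomes the onset of a new syllable: /ʔ/ → /ʔi/, /ʔ/ → /ʔi/, /ʃ/ → /ʃi/, /l/ → /li/, /x/ → /xi/.

ʔijɛʔiʃiʒelixi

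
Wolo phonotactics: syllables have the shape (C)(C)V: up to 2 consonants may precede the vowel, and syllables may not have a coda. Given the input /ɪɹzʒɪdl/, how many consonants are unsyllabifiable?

Under (C)(C)V, the unsyllabifiable consonants are /ɹ/, /d/, /l/ (no codas are permitted; onsets may contain at most 2 consonants).

3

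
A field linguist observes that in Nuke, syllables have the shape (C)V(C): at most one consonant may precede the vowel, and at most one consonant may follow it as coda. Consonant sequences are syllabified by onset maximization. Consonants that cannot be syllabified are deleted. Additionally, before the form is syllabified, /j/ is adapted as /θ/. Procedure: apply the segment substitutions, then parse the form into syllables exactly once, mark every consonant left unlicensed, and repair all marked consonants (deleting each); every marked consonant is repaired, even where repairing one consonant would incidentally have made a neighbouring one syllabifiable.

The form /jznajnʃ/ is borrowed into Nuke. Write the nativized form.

naθ

Substitution: /j/ → /θ/, giving /θznaθnʃ/.
Syllabifying with onset maximization leaves /θ/, /z/, /n/, /ʃ/ stranded (at most one coda consonant is licensed; onsets are limited to one consonant).
Each unlicensed consonant is deleted: /θ/, /z/, /n/, /ʃ/.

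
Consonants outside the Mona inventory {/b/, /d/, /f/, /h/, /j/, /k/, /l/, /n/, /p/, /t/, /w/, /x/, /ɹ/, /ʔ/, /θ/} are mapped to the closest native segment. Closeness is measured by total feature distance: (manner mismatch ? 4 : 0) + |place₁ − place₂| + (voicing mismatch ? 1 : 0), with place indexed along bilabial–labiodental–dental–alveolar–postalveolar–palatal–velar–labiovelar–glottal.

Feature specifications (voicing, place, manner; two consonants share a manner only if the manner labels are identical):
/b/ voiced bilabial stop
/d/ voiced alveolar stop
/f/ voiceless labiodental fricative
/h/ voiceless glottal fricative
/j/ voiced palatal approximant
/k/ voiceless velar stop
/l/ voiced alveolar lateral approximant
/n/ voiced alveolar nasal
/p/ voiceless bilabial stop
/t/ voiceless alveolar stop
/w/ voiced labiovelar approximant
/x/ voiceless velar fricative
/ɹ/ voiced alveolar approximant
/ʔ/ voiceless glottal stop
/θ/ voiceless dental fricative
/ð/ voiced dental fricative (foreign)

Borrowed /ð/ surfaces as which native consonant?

θ

/θ/ is closest: same manner (fricative), place distance 0 (dental→dental), voicing differs (+1); total 1. Next closest is /f/ at distance 2.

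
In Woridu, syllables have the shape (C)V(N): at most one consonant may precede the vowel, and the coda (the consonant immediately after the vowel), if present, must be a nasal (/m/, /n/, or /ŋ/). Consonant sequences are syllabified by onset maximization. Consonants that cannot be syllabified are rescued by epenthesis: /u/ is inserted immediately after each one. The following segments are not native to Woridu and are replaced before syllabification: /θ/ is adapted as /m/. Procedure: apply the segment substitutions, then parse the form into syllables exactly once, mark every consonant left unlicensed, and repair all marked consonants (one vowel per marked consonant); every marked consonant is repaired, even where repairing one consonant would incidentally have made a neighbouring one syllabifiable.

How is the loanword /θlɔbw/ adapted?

Substitution: /θ/ → /m/, giving /mlɔbw/.
Syllabifying with onset maximization leaves /m/, /b/, /w/ stranded (only a nasal (/m/, /n/, or /ŋ/) is licensed in coda position; onsets are limited to one consonant).
Inserting the epenthetic vowel yields /m/ → /mu/, /b/ → /bu/, /w/ → /wu/.

mulɔbuwu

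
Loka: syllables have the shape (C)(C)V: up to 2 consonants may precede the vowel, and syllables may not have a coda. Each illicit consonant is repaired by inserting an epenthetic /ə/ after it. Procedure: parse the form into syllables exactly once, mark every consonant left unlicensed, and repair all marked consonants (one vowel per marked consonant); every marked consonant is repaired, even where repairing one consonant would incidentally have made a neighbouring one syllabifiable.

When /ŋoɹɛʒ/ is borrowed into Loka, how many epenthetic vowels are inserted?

The unsyllabifiable consonants are /ʒ/; each receives one epenthetic vowel.

1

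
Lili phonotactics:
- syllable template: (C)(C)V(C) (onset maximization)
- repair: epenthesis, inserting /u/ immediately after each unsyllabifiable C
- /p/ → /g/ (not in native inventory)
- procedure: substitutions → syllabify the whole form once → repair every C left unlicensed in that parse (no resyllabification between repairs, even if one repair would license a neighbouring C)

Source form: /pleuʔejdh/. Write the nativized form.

gleuʔejduhu

Substitution: /p/ → /g/, giving /gleuʔejdh/.
Syllabifying with onset maximization leaves /d/, /h/ stranded (at most one coda consonant is licensed; onsets may contain at most 2 consonants).
Epenthesis after each stranded consonant: /d/ → /du/, /h/ → /hu/.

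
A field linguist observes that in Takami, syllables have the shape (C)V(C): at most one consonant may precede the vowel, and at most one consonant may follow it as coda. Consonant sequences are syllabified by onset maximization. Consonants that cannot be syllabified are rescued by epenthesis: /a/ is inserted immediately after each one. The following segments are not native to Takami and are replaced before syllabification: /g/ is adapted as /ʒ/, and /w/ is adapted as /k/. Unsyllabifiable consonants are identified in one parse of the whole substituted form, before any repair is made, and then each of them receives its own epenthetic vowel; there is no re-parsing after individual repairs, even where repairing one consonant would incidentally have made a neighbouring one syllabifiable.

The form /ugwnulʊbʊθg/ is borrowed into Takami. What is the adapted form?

uʒkanulʊbʊθʒa

Substitution: /g/ → /ʒ/, /w/ → /k/, giving /uʒknulʊbʊθʒ/.
The consonants /k/, /ʒ/ cannot be parsed into a legal (C)V(C) syllable (at most one coda consonant is licensed; onsets are limited to one consonant).
Epenthesis after each stranded consonant: /k/ → /ka/, /ʒ/ → /ʒa/.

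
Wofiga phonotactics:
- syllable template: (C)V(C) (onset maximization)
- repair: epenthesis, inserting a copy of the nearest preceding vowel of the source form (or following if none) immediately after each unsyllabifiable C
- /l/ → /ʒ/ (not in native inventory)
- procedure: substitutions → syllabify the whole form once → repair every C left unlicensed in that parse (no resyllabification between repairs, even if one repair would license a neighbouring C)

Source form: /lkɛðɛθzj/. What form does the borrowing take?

ʒɛkɛðɛθzɛjɛ

Substitution: /l/ → /ʒ/, giving /ʒkɛðɛθzj/.
The consonants /ʒ/, /z/, /j/ cannot be parsed into a legal (C)V(C) syllable (at most one coda consonant is licensed; onsets are limited to one consonant).
Epenthesis after each stranded consonant: /ʒ/ → /ʒɛ/, /z/ → /zɛ/, /j/ → /jɛ/.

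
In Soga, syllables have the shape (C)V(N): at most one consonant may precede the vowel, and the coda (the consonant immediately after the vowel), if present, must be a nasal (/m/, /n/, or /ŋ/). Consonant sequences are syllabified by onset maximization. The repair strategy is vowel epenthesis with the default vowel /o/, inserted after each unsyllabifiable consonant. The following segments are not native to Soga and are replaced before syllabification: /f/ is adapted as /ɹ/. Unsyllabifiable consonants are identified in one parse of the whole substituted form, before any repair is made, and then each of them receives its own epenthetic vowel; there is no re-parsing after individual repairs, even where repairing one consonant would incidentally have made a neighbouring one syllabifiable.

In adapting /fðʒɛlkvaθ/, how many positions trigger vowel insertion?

5

After substitution the input is /ɹðʒɛlkvaθ/.
The unsyllabifiable consonants are /ɹ/, /ð/, /l/, /k/, /θ/; each receives one epenthetic vowel.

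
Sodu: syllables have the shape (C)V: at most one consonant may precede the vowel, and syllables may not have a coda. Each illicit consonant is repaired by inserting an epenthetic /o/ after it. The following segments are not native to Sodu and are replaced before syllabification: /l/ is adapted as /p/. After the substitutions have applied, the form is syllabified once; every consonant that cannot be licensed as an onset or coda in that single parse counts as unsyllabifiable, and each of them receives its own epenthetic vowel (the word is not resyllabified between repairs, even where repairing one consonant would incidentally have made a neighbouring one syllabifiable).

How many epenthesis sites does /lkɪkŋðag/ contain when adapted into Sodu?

After substitution the input is /pkɪkŋðag/.
The unsyllabifiable consonants are /p/, /k/, /ŋ/, /g/; each receives one epenthetic vowel.

4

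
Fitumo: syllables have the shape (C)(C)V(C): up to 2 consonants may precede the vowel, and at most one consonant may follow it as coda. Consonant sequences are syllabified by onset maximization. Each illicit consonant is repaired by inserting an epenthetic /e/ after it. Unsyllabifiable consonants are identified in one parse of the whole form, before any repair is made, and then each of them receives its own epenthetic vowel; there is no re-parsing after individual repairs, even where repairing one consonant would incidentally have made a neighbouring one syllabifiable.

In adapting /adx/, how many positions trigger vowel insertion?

The unsyllabifiable consonants are /x/; each receives one epenthetic vowel.

1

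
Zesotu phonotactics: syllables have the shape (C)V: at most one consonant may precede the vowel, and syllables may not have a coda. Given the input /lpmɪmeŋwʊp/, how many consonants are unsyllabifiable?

4

The consonants /l/, /p/, /ŋ/, /p/ cannot be parsed into a legal (C)V syllable (no codas are permitted; onsets are limited to one consonant).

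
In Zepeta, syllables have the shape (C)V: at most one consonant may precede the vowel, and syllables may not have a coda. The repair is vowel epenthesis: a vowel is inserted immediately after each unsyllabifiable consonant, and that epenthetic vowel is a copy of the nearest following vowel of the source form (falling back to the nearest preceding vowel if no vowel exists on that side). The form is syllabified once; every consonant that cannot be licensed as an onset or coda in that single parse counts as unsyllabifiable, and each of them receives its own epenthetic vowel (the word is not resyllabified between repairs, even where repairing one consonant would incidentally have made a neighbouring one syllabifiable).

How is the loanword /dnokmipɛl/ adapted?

donokimipɛlɛ

Syllabifying with onset maximization leaves /d/, /k/, /l/ stranded (no codas are permitted; onsets are limited to one consonant).
Each unlicensed consonant becomes the onset of a new syllable: /d/ → /do/, /k/ → /ki/, /l/ → /lɛ/.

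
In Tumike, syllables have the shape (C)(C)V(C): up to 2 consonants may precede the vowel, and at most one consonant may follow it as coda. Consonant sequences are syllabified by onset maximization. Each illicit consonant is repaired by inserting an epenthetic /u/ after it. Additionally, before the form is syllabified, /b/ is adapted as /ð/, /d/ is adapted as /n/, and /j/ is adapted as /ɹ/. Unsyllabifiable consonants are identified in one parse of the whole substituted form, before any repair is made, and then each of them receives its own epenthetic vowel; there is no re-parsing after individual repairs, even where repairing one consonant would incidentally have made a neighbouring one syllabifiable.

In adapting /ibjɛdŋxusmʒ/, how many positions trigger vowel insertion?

After substitution the input is /iðɹɛnŋxusmʒ/.
The unsyllabifiable consonants are /m/, /ʒ/; each receives one epenthetic vowel.

2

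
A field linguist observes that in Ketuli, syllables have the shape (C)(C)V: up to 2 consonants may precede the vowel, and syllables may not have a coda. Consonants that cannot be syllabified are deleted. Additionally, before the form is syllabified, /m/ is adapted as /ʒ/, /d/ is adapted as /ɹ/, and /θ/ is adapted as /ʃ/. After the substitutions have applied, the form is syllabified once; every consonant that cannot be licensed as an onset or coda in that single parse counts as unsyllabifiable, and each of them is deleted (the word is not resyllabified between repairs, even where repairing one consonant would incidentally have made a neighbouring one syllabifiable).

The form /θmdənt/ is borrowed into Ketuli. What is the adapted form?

ʒɹə

Substitution: /θ/ → /ʃ/, /m/ → /ʒ/, /d/ → /ɹ/, giving /ʃʒɹənt/.
Syllabifying with onset maximization leaves /ʃ/, /n/, /t/ stranded (no codas are permitted; onsets may contain at most 2 consonants).
Deletion applies to /ʃ/, /n/, /t/.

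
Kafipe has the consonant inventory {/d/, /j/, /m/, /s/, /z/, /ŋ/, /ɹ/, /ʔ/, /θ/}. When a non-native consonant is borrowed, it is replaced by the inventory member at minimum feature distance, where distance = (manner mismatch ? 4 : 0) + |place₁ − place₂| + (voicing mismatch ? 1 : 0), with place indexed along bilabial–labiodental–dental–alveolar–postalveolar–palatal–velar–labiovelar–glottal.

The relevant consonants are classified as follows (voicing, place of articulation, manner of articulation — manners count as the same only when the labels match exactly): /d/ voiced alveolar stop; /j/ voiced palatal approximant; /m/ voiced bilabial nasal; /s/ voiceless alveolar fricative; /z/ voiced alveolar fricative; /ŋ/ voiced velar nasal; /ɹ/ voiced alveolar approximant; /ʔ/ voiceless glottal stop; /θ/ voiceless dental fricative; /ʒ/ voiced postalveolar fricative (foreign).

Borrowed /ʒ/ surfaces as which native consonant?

/z/ is closest: same manner (fricative), place distance 1 (postalveolar→alveolar), same voicing; total 1. Next closest is /s/ at distance 2.

z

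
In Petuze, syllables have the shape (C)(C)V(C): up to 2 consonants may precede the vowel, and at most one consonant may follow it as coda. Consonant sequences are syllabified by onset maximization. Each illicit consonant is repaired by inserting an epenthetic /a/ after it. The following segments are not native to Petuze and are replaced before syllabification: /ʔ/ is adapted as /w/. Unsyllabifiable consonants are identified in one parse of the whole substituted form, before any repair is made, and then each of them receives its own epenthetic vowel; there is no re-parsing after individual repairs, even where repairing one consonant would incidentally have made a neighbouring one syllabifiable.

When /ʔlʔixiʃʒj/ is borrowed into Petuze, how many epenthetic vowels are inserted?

After substitution the input is /wlwixiʃʒj/.
The unsyllabifiable consonants are /w/, /ʒ/, /j/; each receives one epenthetic vowel.

3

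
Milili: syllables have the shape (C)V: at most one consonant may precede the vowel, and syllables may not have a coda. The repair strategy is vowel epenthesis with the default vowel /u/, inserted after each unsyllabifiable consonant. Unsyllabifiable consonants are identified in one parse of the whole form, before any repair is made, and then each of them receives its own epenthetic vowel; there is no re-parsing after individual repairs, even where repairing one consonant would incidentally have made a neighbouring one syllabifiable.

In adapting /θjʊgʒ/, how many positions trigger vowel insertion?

The unsyllabifiable consonants are /θ/, /g/, /ʒ/; each receives one epenthetic vowel.

3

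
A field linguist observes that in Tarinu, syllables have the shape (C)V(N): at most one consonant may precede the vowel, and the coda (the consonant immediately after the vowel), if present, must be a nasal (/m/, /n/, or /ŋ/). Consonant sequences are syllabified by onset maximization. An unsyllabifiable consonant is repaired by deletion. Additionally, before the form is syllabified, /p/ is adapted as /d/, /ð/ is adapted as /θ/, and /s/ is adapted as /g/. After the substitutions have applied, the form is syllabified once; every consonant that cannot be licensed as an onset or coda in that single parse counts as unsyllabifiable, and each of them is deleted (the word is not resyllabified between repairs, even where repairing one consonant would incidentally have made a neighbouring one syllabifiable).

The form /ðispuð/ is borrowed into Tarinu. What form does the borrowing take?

θidu

Substitution: /ð/ → /θ/, /s/ → /g/, /p/ → /d/, giving /θigduθ/.
Under (C)V(N), the unsyllabifiable consonants are /g/, /θ/ (only a nasal (/m/, /n/, or /ŋ/) is licensed in coda position; onsets are limited to one consonant).
Deleting the stranded consonants removes /g/, /θ/.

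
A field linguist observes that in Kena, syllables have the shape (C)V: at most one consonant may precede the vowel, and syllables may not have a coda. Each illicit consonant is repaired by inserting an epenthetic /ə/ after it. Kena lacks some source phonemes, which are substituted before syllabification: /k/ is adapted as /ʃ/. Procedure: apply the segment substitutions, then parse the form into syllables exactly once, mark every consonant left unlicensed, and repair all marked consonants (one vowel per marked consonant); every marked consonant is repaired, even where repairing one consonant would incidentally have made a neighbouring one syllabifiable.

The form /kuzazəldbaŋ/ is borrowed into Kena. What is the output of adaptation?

ʃuzazələdəbaŋə

Substitution: /k/ → /ʃ/, giving /ʃuzazəldbaŋ/.
Syllabifying with onset maximization leaves /l/, /d/, /ŋ/ stranded (no codas are permitted; onsets are limited to one consonant).
Epenthesis after each stranded consonant: /l/ → /lə/, /d/ → /də/, /ŋ/ → /ŋə/.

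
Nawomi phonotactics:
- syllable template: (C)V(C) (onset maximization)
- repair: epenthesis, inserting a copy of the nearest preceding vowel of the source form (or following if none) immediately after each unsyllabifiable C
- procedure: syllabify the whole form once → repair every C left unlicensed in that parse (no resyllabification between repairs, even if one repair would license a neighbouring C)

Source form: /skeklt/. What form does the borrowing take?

The consonants /s/, /l/, /t/ cannot be parsed into a legal (C)V(C) syllable (at most one coda consonant is licensed; onsets are limited to one consonant).
Each unlicensed consonant becomes the onset of a new syllable: /s/ → /se/, /l/ → /le/, /t/ → /te/.

sekeklete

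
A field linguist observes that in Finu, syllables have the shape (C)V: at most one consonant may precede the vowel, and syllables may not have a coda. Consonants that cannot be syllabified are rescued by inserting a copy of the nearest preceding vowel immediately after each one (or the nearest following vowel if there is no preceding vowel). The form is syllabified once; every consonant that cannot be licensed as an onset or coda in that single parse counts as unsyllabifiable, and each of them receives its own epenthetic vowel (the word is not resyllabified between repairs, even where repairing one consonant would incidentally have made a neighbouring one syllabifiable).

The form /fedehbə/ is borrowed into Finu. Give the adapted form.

fedehebə

Syllabifying with onset maximization leaves /h/ stranded (no codas are permitted; onsets are limited to one consonant).
Inserting the epenthetic vowel yields /h/ → /he/.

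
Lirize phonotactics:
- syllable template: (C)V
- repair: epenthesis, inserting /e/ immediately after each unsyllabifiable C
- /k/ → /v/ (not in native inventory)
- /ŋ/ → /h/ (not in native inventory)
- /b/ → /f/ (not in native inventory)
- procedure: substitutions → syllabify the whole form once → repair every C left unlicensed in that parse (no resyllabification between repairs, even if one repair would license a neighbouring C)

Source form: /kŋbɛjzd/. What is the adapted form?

Substitution: /k/ → /v/, /ŋ/ → /h/, /b/ → /f/, giving /vhfɛjzd/.
The consonants /v/, /h/, /j/, /z/, /d/ cannot be parsed into a legal (C)V syllable (no codas are permitted; onsets are limited to one consonant).
Inserting the epenthetic vowel yields /v/ → /ve/, /h/ → /he/, /j/ → /je/, /z/ → /ze/, /d/ → /de/.

vehefɛjezede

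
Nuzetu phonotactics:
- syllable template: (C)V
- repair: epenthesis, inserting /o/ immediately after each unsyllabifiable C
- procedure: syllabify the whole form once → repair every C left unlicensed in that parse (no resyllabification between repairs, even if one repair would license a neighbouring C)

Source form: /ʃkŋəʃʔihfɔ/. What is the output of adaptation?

ʃokoŋəʃoʔihofɔ

The consonants /ʃ/, /k/, /ʃ/, /h/ cannot be parsed into a legal (C)V syllable (no codas are permitted; onsets are limited to one consonant).
Epenthesis after each stranded consonant: /ʃ/ → /ʃo/, /k/ → /ko/, /ʃ/ → /ʃo/, /h/ → /ho/.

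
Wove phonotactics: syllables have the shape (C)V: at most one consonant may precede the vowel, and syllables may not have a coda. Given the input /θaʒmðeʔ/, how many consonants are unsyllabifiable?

3

The consonants /ʒ/, /m/, /ʔ/ cannot be parsed into a legal (C)V syllable (no codas are permitted; onsets are limited to one consonant).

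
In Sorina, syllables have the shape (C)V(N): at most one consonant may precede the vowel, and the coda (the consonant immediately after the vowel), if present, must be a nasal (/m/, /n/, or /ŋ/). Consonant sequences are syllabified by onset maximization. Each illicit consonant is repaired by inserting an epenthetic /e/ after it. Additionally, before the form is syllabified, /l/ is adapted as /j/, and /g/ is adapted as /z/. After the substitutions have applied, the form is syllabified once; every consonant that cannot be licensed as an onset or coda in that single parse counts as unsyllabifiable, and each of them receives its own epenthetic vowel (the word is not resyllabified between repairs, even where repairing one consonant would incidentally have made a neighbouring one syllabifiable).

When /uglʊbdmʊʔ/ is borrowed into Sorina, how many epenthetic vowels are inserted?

After substitution the input is /uzjʊbdmʊʔ/.
The unsyllabifiable consonants are /z/, /b/, /d/, /ʔ/; each receives one epenthetic vowel.

4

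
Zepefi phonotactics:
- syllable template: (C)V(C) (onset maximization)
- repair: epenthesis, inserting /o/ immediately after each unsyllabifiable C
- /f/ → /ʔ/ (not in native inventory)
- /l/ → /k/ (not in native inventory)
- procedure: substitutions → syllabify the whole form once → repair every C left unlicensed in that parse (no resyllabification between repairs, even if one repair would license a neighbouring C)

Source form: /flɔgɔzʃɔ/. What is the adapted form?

ʔokɔgɔzʃɔ

Substitution: /f/ → /ʔ/, /l/ → /k/, giving /ʔkɔgɔzʃɔ/.
Under (C)V(C), the unsyllabifiable consonants are /ʔ/ (at most one coda consonant is licensed; onsets are limited to one consonant).
Inserting the epenthetic vowel yields /ʔ/ → /ʔo/.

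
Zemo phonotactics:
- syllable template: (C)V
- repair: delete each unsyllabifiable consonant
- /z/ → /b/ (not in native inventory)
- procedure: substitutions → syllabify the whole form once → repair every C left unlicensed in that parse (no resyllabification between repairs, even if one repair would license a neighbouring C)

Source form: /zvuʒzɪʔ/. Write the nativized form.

vubɪ

Substitution: /z/ → /b/, giving /bvuʒbɪʔ/.
Syllabifying with onset maximization leaves /b/, /ʒ/, /ʔ/ stranded (no codas are permitted; onsets are limited to one consonant).
Deleting the stranded consonants removes /b/, /ʒ/, /ʔ/.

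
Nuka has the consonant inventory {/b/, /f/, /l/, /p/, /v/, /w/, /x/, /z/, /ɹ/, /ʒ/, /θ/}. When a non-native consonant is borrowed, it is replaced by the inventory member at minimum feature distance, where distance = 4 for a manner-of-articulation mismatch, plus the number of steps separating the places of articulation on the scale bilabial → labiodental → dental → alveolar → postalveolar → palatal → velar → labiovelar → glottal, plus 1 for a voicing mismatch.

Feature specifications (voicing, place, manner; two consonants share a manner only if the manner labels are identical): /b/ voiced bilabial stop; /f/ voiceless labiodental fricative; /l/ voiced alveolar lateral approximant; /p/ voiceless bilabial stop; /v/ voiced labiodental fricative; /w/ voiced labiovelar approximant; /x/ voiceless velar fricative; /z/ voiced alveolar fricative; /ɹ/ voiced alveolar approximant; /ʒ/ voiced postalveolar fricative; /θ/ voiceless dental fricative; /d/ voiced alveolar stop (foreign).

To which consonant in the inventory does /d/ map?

b

/b/ is closest: same manner (stop), place distance 3 (alveolar→bilabial), same voicing; total 3. Next closest is /l/ at distance 4.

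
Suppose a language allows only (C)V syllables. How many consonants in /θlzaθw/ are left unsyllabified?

Syllabifying with onset maximization leaves /θ/, /l/, /θ/, /w/ stranded (no codas are permitted; onsets are limited to one consonant).

4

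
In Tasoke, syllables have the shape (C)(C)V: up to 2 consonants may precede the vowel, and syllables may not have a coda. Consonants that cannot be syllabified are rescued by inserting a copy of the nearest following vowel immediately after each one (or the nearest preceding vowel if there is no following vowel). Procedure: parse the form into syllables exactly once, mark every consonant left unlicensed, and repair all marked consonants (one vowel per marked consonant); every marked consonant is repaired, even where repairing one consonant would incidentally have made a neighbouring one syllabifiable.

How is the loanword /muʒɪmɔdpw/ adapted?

muʒɪmɔdɔpɔwɔ

Syllabifying with onset maximization leaves /d/, /p/, /w/ stranded (no codas are permitted; onsets may contain at most 2 consonants).
Epenthesis after each stranded consonant: /d/ → /dɔ/, /p/ → /pɔ/, /w/ → /wɔ/.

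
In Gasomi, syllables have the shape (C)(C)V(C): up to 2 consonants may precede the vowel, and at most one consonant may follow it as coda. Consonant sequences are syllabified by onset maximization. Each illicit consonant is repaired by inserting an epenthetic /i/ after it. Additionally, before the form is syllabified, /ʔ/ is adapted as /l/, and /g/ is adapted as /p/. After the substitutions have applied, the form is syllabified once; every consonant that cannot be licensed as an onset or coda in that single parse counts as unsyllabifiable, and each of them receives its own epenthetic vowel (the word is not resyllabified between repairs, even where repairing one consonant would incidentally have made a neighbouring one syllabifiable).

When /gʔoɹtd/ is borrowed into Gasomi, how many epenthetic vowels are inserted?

2

After substitution the input is /ploɹtd/.
The unsyllabifiable consonants are /t/, /d/; each receives one epenthetic vowel.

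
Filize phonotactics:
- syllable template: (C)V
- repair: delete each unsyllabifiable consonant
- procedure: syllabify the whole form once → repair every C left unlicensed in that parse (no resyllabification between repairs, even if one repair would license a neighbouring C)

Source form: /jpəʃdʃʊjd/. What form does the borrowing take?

The consonants /j/, /ʃ/, /d/, /j/, /d/ cannot be parsed into a legal (C)V syllable (no codas are permitted; onsets are limited to one consonant).
Each unlicensed consonant is deleted: /j/, /ʃ/, /d/, /j/, /d/.

pəʃʊ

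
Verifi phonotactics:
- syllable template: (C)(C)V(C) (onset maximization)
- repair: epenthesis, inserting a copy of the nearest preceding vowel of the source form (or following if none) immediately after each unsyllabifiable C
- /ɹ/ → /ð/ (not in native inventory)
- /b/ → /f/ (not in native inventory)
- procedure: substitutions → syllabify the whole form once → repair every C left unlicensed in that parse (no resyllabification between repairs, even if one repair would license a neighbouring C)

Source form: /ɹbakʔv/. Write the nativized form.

ðfakʔava

Substitution: /ɹ/ → /ð/, /b/ → /f/, giving /ðfakʔv/.
Under (C)(C)V(C), the unsyllabifiable consonants are /ʔ/, /v/ (at most one coda consonant is licensed; onsets may contain at most 2 consonants).
Epenthesis after each stranded consonant: /ʔ/ → /ʔa/, /v/ → /va/.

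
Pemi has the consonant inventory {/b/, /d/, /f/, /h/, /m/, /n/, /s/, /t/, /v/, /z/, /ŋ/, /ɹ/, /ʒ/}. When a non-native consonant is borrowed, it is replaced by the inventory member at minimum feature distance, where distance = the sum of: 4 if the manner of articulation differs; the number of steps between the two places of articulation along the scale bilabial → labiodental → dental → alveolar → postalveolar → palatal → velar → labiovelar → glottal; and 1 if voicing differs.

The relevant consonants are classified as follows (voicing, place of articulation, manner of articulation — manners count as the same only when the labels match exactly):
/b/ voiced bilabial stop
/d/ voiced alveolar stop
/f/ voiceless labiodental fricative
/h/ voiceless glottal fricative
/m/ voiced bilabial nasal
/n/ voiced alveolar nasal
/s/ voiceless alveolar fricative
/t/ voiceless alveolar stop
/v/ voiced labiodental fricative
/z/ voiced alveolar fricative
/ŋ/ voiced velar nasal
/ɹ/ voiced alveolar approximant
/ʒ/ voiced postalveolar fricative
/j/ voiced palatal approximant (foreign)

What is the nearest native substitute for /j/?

ɹ

/ɹ/ is closest: same manner (approximant), place distance 2 (palatal→alveolar), same voicing; total 2. Next closest is /ŋ/ at distance 5.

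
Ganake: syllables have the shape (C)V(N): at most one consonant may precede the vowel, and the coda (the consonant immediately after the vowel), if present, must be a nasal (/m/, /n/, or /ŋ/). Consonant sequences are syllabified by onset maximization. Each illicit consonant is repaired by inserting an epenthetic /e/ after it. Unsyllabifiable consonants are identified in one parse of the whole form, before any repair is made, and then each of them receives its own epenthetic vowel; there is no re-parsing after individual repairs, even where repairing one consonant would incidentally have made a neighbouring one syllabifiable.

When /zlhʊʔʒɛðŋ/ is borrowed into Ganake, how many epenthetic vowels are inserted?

The unsyllabifiable consonants are /z/, /l/, /ʔ/, /ð/, /ŋ/; each receives one epenthetic vowel.

5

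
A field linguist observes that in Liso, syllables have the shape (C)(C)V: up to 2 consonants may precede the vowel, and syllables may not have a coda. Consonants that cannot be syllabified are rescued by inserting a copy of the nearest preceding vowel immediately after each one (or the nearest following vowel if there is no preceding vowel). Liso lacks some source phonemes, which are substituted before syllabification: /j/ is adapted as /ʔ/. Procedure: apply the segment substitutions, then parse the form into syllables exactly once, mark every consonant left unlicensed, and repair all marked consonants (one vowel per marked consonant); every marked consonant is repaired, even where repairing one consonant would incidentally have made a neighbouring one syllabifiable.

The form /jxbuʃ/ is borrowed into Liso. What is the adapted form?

Substitution: /j/ → /ʔ/, giving /ʔxbuʃ/.
Under (C)(C)V, the unsyllabifiable consonants are /ʔ/, /ʃ/ (no codas are permitted; onsets may contain at most 2 consonants).
Each unlicensed consonant becomes the onset of a new syllable: /ʔ/ → /ʔu/, /ʃ/ → /ʃu/.

ʔuxbuʃu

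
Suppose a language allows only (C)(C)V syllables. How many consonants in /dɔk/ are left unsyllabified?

Under (C)(C)V, the unsyllabifiable consonants are /k/ (no codas are permitted; onsets may contain at most 2 consonants).

1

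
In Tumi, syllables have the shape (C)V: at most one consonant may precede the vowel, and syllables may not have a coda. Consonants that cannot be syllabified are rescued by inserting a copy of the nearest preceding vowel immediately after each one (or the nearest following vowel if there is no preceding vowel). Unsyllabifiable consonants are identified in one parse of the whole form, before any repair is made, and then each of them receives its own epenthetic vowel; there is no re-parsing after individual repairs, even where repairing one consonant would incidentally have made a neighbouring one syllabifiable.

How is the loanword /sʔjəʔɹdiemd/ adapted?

Syllabifying with onset maximization leaves /s/, /ʔ/, /ʔ/, /ɹ/, /m/, /d/ stranded (no codas are permitted; onsets are limited to one consonant).
Each unlicensed consonant becomes the onset of a new syllable: /s/ → /sə/, /ʔ/ → /ʔə/, /ʔ/ → /ʔə/, /ɹ/ → /ɹə/, /m/ → /me/, /d/ → /de/.

səʔəjəʔəɹədiemede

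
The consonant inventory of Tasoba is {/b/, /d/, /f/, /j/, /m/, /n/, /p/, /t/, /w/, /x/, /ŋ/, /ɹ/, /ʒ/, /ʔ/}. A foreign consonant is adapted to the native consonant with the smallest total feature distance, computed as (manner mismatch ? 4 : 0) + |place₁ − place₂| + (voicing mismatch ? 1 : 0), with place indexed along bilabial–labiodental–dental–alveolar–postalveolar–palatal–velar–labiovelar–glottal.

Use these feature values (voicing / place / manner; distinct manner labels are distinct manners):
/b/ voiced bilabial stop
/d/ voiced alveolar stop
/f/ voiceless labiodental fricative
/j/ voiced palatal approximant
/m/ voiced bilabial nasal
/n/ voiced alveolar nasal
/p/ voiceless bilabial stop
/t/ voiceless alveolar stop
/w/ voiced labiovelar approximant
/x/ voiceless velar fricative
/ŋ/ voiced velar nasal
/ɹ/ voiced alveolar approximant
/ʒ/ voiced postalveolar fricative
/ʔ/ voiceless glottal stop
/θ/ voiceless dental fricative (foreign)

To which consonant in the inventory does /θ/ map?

/f/ is closest: same manner (fricative), place distance 1 (dental→labiodental), same voicing; total 1. Next closest is /ʒ/ at distance 3.

f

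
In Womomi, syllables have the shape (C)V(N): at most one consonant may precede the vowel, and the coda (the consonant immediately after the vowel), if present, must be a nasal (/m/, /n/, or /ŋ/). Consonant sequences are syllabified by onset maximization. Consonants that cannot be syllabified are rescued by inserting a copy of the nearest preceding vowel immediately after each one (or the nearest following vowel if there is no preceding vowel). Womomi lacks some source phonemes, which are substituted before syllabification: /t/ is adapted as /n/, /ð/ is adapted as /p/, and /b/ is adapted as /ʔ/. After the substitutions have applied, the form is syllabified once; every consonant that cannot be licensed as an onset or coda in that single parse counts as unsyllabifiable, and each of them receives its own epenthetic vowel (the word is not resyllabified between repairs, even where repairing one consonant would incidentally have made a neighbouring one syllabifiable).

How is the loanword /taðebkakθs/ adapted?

napeʔekakaθasa

Substitution: /t/ → /n/, /ð/ → /p/, /b/ → /ʔ/, giving /napeʔkakθs/.
Syllabifying with onset maximization leaves /ʔ/, /k/, /θ/, /s/ stranded (only a nasal (/m/, /n/, or /ŋ/) is licensed in coda position; onsets are limited to one consonant).
Inserting the epenthetic vowel yields /ʔ/ → /ʔe/, /k/ → /ka/, /θ/ → /θa/, /s/ → /sa/.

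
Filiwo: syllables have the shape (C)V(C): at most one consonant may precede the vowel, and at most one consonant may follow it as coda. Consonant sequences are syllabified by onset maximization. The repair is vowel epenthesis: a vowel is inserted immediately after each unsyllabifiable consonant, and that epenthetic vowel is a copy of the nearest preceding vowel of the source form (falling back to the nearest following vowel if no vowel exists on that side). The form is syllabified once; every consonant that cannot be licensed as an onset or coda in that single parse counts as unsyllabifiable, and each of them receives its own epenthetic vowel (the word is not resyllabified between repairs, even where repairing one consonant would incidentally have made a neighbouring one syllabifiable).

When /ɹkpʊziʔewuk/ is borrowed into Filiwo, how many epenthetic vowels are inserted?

The unsyllabifiable consonants are /ɹ/, /k/; each receives one epenthetic vowel.

2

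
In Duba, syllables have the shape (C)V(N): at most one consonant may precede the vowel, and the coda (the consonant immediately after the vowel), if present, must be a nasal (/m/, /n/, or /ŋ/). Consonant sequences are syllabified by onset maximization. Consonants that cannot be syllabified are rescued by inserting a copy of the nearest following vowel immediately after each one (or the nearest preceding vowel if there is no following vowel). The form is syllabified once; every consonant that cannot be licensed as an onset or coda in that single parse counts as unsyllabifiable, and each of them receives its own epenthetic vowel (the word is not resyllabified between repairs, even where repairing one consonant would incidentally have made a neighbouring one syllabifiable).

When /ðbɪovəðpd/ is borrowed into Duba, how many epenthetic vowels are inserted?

4

The unsyllabifiable consonants are /ð/, /ð/, /p/, /d/; each receives one epenthetic vowel.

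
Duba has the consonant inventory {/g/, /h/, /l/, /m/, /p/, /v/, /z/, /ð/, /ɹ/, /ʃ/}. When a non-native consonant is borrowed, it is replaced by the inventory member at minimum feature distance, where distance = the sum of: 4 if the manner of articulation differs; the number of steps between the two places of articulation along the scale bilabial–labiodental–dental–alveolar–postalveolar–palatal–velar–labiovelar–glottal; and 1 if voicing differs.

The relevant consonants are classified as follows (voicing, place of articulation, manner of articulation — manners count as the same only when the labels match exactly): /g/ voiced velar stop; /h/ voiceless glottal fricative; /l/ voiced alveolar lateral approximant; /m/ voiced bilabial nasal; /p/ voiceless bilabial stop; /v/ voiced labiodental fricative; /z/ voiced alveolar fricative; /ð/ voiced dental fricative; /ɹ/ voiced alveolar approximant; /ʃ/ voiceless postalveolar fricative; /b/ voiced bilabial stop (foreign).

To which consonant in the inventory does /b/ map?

p

/p/ is closest: same manner (stop), place distance 0 (bilabial→bilabial), voicing differs (+1); total 1. Next closest is /m/ at distance 4.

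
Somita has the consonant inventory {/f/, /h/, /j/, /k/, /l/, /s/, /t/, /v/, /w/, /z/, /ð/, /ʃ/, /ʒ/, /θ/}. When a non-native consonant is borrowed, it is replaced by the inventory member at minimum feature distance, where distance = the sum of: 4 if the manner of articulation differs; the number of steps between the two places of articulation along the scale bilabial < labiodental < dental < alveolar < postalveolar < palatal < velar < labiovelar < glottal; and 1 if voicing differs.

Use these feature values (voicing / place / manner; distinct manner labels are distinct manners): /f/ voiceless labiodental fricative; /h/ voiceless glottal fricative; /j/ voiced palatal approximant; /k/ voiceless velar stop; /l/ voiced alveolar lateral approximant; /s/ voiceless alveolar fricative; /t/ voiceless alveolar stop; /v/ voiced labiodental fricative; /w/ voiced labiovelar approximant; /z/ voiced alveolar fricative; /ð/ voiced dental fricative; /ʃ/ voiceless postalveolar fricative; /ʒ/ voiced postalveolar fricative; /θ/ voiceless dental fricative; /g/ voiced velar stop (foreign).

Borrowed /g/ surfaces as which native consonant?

/k/ is closest: same manner (stop), place distance 0 (velar→velar), voicing differs (+1); total 1. Next closest is /t/ at distance 4.

k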